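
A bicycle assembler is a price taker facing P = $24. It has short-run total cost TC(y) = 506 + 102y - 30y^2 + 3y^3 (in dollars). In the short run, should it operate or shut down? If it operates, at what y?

Shut down

Strip out fixed cost: VC = 102y - 30y^2 + 3y^3. Then AVC = 102 - 30y + 3y^2 and MC = 102 - 60y + 9y^2.
The AVC parabola has its vertex at y = 30/6 = 5, where AVC = 102 - 30·5 + 3·5^2 = $27.
Since P = $24 < min AVC = $27, price fails to cover variable cost at any output.
Shutting down limits the loss to fixed cost, $506.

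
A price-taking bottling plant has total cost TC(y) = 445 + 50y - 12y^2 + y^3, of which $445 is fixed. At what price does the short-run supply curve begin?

Short-run supply begins at min AVC. From VC = 50y - 12y^2 + y^3, AVC = 50 - 12y + y^2.
dAVC/dy = -12 + 2y = 0 gives y = 6. min AVC = 50 - 12·6 + 6^2 = 14.
For P < $14 the firm produces nothing.

$14 per unit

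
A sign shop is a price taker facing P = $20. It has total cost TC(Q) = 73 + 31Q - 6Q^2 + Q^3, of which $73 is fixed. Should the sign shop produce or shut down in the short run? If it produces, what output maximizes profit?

Variable cost is VC = 31Q - 6Q^2 + Q^3, so AVC = VC/Q = 31 - 6Q + Q^2 and MC = dTC/dQ = 31 - 12Q + 3Q^2.
AVC is minimized where dAVC/dQ = -6 + 2Q = 0, at Q = 3; min AVC = 31 - 6·3 + 3^2 = $22.
With P < min AVC ($20 < $22), every unit sold adds to the loss.
The firm minimizes its loss by shutting down and losing only its fixed cost of $73.

Shut down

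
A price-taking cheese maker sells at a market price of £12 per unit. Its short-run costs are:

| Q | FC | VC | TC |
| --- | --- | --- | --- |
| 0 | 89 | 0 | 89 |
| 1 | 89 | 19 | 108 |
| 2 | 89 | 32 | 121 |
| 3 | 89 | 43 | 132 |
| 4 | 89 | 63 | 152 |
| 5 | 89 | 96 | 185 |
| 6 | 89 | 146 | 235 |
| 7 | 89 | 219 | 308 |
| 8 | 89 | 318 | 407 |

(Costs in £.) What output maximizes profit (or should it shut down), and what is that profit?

Compute π = P·Q − TC at each output: Q=0: -89; Q=1: -96; Q=2: -97; Q=3: -96; Q=4: -104; Q=5: -125; Q=6: -163; Q=7: -224; Q=8: -311.
Profit is highest at Q = 0. Equivalently, the lowest AVC in the table is 43/3 ≈ £14.33 at Q = 3, and P = £12 falls below it — price never covers variable cost, so the firm shuts down and loses only its fixed cost.

Q = 0 (shut down); profit = -£89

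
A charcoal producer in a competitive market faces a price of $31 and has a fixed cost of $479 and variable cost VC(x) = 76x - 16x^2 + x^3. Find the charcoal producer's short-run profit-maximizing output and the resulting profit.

Profit = -$317 at x = 9

AVC = 76 - 16x + x^2 has its minimum $12 at x = 8; price $31 clears that bar, so the firm operates.
With MC = 76 - 32x + 3x^2, P = MC on the upward-sloping part at x* = 9.
TR = 31·9 = 279. TC = 479 + 117 = 596. Profit = 279 − 596 = -$317.
By producing, the firm covers all variable cost plus $162 of fixed cost; shutting down would lose the full $479.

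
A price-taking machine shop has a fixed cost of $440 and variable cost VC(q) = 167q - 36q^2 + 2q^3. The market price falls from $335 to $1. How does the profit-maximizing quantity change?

Output falls from 14 to 0 (the firm shuts down)

AVC = 167 - 36q + 2q^2, minimized at q = 9 where min AVC = $5. MC = 167 - 72q + 6q^2.
With P = $335 above the shutdown price, P = MC gives q = 14.
At P = $1 < min AVC = $5, price no longer covers variable cost at any output, so the firm shuts down: q = 0.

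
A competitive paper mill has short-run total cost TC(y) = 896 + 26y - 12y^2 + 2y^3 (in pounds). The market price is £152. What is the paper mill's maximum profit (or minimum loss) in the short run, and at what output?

Profit = -£112 at y = 7

AVC = 26 - 12y + 2y^2; min AVC = £8 at y = 3. Since P = £152 ≥ min AVC, the firm produces.
MC = 26 - 24y + 6y^2. Setting P = MC and taking the root on the rising branch gives y* = 7.
TR = 152·7 = 1064. TC = 896 + 280 = 1176. Profit = 1064 − 1176 = -£112.
By producing, the firm covers all variable cost plus £784 of fixed cost; shutting down would lose the full £896.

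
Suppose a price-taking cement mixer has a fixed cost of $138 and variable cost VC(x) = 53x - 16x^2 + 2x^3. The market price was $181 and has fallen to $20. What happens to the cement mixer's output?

AVC = 53 - 16x + 2x^2, minimized at x = 4 where min AVC = $21. MC = 53 - 32x + 6x^2.
At P = $181 ≥ min AVC, set P = MC on the rising branch: x = 8.
At P = $20 < min AVC = $21, price no longer covers variable cost at any output, so the firm shuts down: x = 0.

Output falls from 8 to 0 (the firm shuts down)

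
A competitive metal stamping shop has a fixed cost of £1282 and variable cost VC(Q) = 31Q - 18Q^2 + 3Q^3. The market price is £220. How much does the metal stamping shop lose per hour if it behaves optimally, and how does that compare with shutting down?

Profit = -£106 at Q = 7

AVC = 31 - 18Q + 3Q^2; min AVC = £4 at Q = 3. Since P = £220 ≥ min AVC, the firm produces.
MC = 31 - 36Q + 9Q^2. Setting P = MC and taking the root on the rising branch gives Q* = 7.
TR = 220·7 = 1540. TC = 1282 + 364 = 1646. Profit = 1540 − 1646 = -£106.
Shutting down would mean losing the fixed cost of £1282, so operating at a loss of £106 is better by £1176.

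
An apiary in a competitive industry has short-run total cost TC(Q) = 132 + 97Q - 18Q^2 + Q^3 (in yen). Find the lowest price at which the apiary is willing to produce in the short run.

¥16 per unit

Short-run supply begins at min AVC. From VC = 97Q - 18Q^2 + Q^3, AVC = 97 - 18Q + Q^2.
dAVC/dQ = -18 + 2Q = 0 gives Q = 9. min AVC = 97 - 18·9 + 9^2 = 16.
So the shutdown price is ¥16.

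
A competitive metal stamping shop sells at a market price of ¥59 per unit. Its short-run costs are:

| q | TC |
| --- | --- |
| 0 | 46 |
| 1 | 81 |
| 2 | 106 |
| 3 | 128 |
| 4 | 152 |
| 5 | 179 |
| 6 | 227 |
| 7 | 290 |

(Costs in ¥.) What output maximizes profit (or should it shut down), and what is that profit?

Profit at each row (π = 59q − TC): q=0: -46; q=1: -22; q=2: 12; q=3: 49; q=4: 84; q=5: 116; q=6: 127; q=7: 123.
Profit is maximized at q = 6. AVC there is 181/6 = ¥30.17 ≤ P, so producing beats shutting down (which would give -¥46).

q = 6; profit = ¥127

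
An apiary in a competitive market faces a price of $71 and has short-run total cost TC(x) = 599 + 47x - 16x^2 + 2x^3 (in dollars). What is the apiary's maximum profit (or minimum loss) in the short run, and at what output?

Profit = -$311 at x = 6

AVC = 47 - 16x + 2x^2 has its minimum $15 at x = 4; price $71 clears that bar, so the firm operates.
MC = 47 - 32x + 6x^2. Setting P = MC and taking the root on the rising branch gives x* = 6.
TR = 71·6 = 426. TC = 599 + 138 = 737. Profit = 426 − 737 = -$311.
That loss of $311 beats the $599 the firm would lose by shutting down; producing recovers $288 of fixed cost.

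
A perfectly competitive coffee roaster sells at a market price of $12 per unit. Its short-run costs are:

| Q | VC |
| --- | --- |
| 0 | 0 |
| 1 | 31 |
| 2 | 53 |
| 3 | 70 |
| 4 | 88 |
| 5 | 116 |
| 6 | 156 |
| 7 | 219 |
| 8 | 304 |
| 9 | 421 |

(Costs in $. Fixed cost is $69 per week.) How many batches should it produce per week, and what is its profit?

Profit at each row (π = 12Q − TC): Q=0: -69; Q=1: -88; Q=2: -98; Q=3: -103; Q=4: -109; Q=5: -125; Q=6: -153; Q=7: -204; Q=8: -277; Q=9: -382.
Profit is highest at Q = 0. Equivalently, the lowest AVC in the table is 88/4 ≈ $22 at Q = 4, and P = $12 falls below it — price never covers variable cost, so the firm shuts down and loses only its fixed cost.

Q = 0 (shut down); profit = -$69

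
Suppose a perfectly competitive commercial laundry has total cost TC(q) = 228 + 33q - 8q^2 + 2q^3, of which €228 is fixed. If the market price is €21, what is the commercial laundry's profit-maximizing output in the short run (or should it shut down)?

Variable cost is VC = 33q - 8q^2 + 2q^3, so AVC = VC/q = 33 - 8q + 2q^2 and MC = dTC/dq = 33 - 16q + 6q^2.
AVC is minimized where dAVC/dq = -8 + 4q = 0, at q = 2; min AVC = 33 - 8·2 + 2·2^2 = €25.
P = €21 lies below min AVC = €25; no output level covers variable cost.
Shutting down limits the loss to fixed cost, €228.

Shut down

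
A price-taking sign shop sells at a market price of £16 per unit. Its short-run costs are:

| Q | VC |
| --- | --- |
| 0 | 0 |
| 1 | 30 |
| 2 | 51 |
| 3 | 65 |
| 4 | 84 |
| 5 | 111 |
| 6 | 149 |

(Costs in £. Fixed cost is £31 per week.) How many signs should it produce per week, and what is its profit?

Profit at each row (π = 16Q − TC): Q=0: -31; Q=1: -45; Q=2: -50; Q=3: -48; Q=4: -51; Q=5: -62; Q=6: -84.
Profit is highest at Q = 0. Equivalently, the lowest AVC in the table is 84/4 ≈ £21 at Q = 4, and P = £16 falls below it — price never covers variable cost, so the firm shuts down and loses only its fixed cost.

Q = 0 (shut down); profit = -£31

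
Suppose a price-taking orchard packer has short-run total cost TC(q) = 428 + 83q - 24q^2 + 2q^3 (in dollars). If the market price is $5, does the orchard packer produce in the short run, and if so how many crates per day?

Variable cost is VC = 83q - 24q^2 + 2q^3, so AVC = VC/q = 83 - 24q + 2q^2 and MC = dTC/dq = 83 - 48q + 6q^2.
AVC is minimized where dAVC/dq = -24 + 4q = 0, at q = 6; min AVC = 83 - 24·6 + 2·6^2 = $11.
P = $5 lies below min AVC = $11; no output level covers variable cost.
The firm minimizes its loss by shutting down and losing only its fixed cost of $428.

Shut down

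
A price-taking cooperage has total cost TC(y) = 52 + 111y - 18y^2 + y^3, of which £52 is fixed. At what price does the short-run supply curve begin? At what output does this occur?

£30 per unit, at y = 9

Short-run supply begins at min AVC. From VC = 111y - 18y^2 + y^3, AVC = 111 - 18y + y^2.
At the minimum of AVC, MC = AVC. MC = 111 - 36y + 3y^2; setting MC = AVC gives 2y^2 - 18y = 0, so y = 9. min AVC = 30.
For P < £30 the firm produces nothing.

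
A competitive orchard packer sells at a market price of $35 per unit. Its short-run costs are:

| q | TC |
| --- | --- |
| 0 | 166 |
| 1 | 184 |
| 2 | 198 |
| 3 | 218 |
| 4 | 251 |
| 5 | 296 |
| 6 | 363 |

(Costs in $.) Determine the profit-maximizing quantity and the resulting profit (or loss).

Compute π = P·q − TC at each output: q=0: -166; q=1: -149; q=2: -128; q=3: -113; q=4: -111; q=5: -121; q=6: -153.
Profit is maximized at q = 4. AVC there is 85/4 = $21.25 ≤ P, so producing beats shutting down (which would give -$166).

q = 4; profit = -$111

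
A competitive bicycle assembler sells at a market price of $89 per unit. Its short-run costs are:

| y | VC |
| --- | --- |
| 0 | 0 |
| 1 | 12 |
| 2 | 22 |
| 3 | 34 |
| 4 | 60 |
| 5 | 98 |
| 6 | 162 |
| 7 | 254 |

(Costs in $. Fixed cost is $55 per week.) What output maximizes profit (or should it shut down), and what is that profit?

Tabulate TR − TC: y=0: -55; y=1: 22; y=2: 101; y=3: 178; y=4: 241; y=5: 292; y=6: 317; y=7: 314.
Profit is maximized at y = 6. AVC there is 162/6 = $27 ≤ P, so producing beats shutting down (which would give -$55).

y = 6; profit = $317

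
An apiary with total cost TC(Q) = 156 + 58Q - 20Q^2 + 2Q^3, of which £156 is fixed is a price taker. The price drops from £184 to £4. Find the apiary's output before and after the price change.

Output falls from 9 to 0 (the firm shuts down)

MC = 58 - 40Q + 6Q^2; the shutdown threshold is min AVC = £8 (at Q = 5).
At P = £184 ≥ min AVC, set P = MC on the rising branch: Q = 9.
At P = £4 < min AVC = £8, price no longer covers variable cost at any output, so the firm shuts down: Q = 0.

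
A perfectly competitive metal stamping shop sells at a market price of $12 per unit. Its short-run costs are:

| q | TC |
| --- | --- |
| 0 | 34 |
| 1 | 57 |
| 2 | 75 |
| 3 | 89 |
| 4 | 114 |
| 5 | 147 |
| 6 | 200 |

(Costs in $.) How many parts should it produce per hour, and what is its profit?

Profit at each row (π = 12q − TC): q=0: -34; q=1: -45; q=2: -51; q=3: -53; q=4: -66; q=5: -87; q=6: -128.
Profit is highest at q = 0. Equivalently, the lowest AVC in the table is 55/3 ≈ $18.33 at q = 3, and P = $12 falls below it — price never covers variable cost, so the firm shuts down and loses only its fixed cost.

q = 0 (shut down); profit = -$34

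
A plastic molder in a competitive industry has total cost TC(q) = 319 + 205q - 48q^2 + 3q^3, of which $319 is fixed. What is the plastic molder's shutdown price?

$13 per unit

The shutdown price is the minimum of AVC. VC = 205q - 48q^2 + 3q^3, so AVC = 205 - 48q + 3q^2.
At the minimum of AVC, MC = AVC. MC = 205 - 96q + 9q^2; setting MC = AVC gives 6q^2 - 48q = 0, so q = 8. min AVC = 13.
For P < $13 the firm produces nothing.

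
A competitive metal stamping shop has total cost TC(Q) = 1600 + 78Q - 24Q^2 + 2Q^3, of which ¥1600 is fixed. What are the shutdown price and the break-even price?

Shutdown price = min AVC. AVC = 78 - 24Q + 2Q^2, with vertex at Q = 6 and minimum ¥6.
ATC = 1600/Q + 78 - 24Q + 2Q^2. Setting dATC/dQ = −1600/Q^2 − 24 + 4Q = 0 gives Q = 10 (since 4·10^3 − 24·10^2 = 1600).
min ATC = 1600/10 + 78 − 24·10 + 2·10^2 = ¥198. That is the break-even price.
For ¥6 ≤ P < ¥198 the firm produces at a loss; below ¥6 it shuts down.

Shutdown price = ¥6; break-even price = ¥198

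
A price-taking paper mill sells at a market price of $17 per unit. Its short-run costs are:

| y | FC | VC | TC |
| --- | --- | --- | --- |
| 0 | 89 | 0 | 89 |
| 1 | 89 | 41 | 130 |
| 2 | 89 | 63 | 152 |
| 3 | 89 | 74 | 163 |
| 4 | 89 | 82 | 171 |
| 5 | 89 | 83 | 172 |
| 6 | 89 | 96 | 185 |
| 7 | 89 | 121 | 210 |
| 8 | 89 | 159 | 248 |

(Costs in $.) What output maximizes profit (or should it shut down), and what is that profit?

y = 6; profit = -$83

Compute π = P·y − TC at each output: y=0: -89; y=1: -113; y=2: -118; y=3: -112; y=4: -103; y=5: -87; y=6: -83; y=7: -91; y=8: -112.
Profit is maximized at y = 6. AVC there is 96/6 = $16 ≤ P, so producing beats shutting down (which would give -$89).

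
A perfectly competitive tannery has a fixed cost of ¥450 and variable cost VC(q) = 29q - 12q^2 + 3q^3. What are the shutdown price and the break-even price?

Shutdown price = ¥17; break-even price = ¥134

AVC = 29 - 12q + 3q^2; minimized at q = 2, giving min AVC = ¥17. That is the shutdown price.
ATC = 450/q + 29 - 12q + 3q^2. Setting dATC/dq = −450/q^2 − 12 + 6q = 0 gives q = 5 (since 6·5^3 − 12·5^2 = 450).
min ATC = 450/5 + 29 − 12·5 + 3·5^2 = ¥134. That is the break-even price.
Between these two prices the firm operates at a loss; above ¥134 it earns a profit.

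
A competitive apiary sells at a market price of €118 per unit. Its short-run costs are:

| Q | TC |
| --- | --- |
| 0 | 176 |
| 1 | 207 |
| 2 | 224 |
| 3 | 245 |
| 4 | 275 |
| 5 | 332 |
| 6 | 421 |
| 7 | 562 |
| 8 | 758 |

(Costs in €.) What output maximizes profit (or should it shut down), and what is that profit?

Compute π = P·Q − TC at each output: Q=0: -176; Q=1: -89; Q=2: 12; Q=3: 109; Q=4: 197; Q=5: 258; Q=6: 287; Q=7: 264; Q=8: 186.
Profit is maximized at Q = 6. AVC there is 245/6 = €40.83 ≤ P, so producing beats shutting down (which would give -€176).

Q = 6; profit = €287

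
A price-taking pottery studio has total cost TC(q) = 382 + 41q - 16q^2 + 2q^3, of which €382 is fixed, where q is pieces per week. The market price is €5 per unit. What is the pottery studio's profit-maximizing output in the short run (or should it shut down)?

Strip out fixed cost: VC = 41q - 16q^2 + 2q^3. Then AVC = 41 - 16q + 2q^2 and MC = 41 - 32q + 6q^2.
The AVC parabola has its vertex at q = 16/4 = 4, where AVC = 41 - 16·4 + 2·4^2 = €9.
Since P = €5 < min AVC = €9, price fails to cover variable cost at any output.
Best response: produce nothing and absorb the €382 fixed cost.

Shut down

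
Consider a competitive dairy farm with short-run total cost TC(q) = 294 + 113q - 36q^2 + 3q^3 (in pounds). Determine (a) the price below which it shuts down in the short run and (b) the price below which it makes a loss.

Shutdown price = min AVC. AVC = 113 - 36q + 3q^2, with vertex at q = 6 and minimum £5.
ATC = 294/q + 113 - 36q + 3q^2. Setting dATC/dq = −294/q^2 − 36 + 6q = 0 gives q = 7 (since 6·7^3 − 36·7^2 = 294).
min ATC = 294/7 + 113 − 36·7 + 3·7^2 = £50. That is the break-even price.
For £5 ≤ P < £50 the firm produces at a loss; below £5 it shuts down.

Shutdown price = £5; break-even price = £50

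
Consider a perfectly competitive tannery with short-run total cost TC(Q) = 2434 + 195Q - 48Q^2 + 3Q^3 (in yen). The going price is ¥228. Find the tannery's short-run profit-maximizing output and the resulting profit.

Profit = -¥256 at Q = 11

AVC = 195 - 48Q + 3Q^2 has its minimum ¥3 at Q = 8; price ¥228 clears that bar, so the firm operates.
MC = 195 - 96Q + 9Q^2. Setting P = MC and taking the root on the rising branch gives Q* = 11.
TR = 228·11 = 2508. TC = 2434 + 330 = 2764. Profit = 2508 − 2764 = -¥256.
That loss of ¥256 beats the ¥2434 the firm would lose by shutting down; producing recovers ¥2178 of fixed cost.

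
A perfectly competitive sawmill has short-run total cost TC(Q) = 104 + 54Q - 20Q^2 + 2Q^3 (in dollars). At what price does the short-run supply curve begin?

The firm shuts down when price falls below the minimum of average variable cost. AVC = VC/Q = 54 - 20Q + 2Q^2.
dAVC/dQ = -20 + 4Q = 0 gives Q = 5. min AVC = 54 - 20·5 + 2·5^2 = 4.
The firm shuts down for any P below $4.

$4 per unit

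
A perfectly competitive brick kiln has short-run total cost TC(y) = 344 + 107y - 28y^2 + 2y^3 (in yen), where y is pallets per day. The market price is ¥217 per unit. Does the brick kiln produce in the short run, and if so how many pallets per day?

Strip out fixed cost: VC = 107y - 28y^2 + 2y^3. Then AVC = 107 - 28y + 2y^2 and MC = 107 - 56y + 6y^2.
AVC is minimized where dAVC/dy = -28 + 4y = 0, at y = 7; min AVC = 107 - 28·7 + 2·7^2 = ¥9.
Because ¥217 ≥ ¥9, revenue can cover variable cost; the firm operates.
Solving P = MC: -110 - 56y + 6y^2 = 0 ⇒ y = -5/3 or 11. On the upward-sloping branch, y* = 11.
Check: AVC at y = 11 is ¥41 ≤ P, so revenue covers variable cost.
Profit = P·y − TC = 217·11 − 795 = ¥1592.

Produce at y = 11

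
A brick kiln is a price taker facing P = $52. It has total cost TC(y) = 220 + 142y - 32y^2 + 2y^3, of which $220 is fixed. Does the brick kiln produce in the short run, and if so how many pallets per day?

Produce at y = 9

Strip out fixed cost: VC = 142y - 32y^2 + 2y^3. Then AVC = 142 - 32y + 2y^2 and MC = 142 - 64y + 6y^2.
AVC is minimized where dAVC/dy = -32 + 4y = 0, at y = 8; min AVC = 142 - 32·8 + 2·8^2 = $14.
Since P = $52 ≥ min AVC = $14, price covers variable cost and the firm should produce.
Set P = MC: 52 = 142 - 64y + 6y^2 → 90 - 64y + 6y^2 = 0. The roots are y = 5/3 and y = 9; the profit-maximizing output is on the rising part of MC, so y* = 9.
Check: AVC at y = 9 is $16 ≤ P, so revenue covers variable cost.
Profit = P·y − TC = 52·9 − 364 = $104.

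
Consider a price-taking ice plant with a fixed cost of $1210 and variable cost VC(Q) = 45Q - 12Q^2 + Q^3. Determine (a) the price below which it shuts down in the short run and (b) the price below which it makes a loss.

Shutdown price = $9; break-even price = $144

AVC = 45 - 12Q + Q^2; minimized at Q = 6, giving min AVC = $9. That is the shutdown price.
ATC = 1210/Q + 45 - 12Q + Q^2. Setting dATC/dQ = −1210/Q^2 − 12 + 2Q = 0 gives Q = 11 (since 2·11^3 − 12·11^2 = 1210).
min ATC = 1210/11 + 45 − 12·11 + 11^2 = $144. That is the break-even price.
For $9 ≤ P < $144 the firm produces at a loss; below $9 it shuts down.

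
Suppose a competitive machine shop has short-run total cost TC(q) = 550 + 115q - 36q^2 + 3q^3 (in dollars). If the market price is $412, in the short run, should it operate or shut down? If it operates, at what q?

Variable cost is VC = 115q - 36q^2 + 3q^3, so AVC = VC/q = 115 - 36q + 3q^2 and MC = dTC/dq = 115 - 72q + 9q^2.
AVC is minimized where dAVC/dq = -36 + 6q = 0, at q = 6; min AVC = 115 - 36·6 + 3·6^2 = $7.
P = $412 exceeds min AVC = $7, so the firm stays open.
Solving P = MC: -297 - 72q + 9q^2 = 0 ⇒ q = -3 or 11. On the upward-sloping branch, q* = 11.
Check: AVC at q = 11 is $82 ≤ P, so revenue covers variable cost.
Profit = P·q − TC = 412·11 − 1452 = $3080.

Produce at q = 11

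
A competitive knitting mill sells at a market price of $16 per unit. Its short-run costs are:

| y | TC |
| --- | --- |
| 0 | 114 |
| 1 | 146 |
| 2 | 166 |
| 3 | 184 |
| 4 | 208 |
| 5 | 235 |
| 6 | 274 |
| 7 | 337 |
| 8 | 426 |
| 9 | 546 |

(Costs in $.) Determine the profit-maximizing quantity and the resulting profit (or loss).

Compute π = P·y − TC at each output: y=0: -114; y=1: -130; y=2: -134; y=3: -136; y=4: -144; y=5: -155; y=6: -178; y=7: -225; y=8: -298; y=9: -402.
Profit is highest at y = 0. Equivalently, the lowest AVC in the table is 70/3 ≈ $23.33 at y = 3, and P = $16 falls below it — price never covers variable cost, so the firm shuts down and loses only its fixed cost.

y = 0 (shut down); profit = -$114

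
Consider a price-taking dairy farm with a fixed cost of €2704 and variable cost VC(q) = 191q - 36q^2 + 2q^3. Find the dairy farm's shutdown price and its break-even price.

Shutdown price = €29; break-even price = €269

AVC = 191 - 36q + 2q^2; minimized at q = 9, giving min AVC = €29. That is the shutdown price.
ATC = 2704/q + 191 - 36q + 2q^2. Setting dATC/dq = −2704/q^2 − 36 + 4q = 0 gives q = 13 (since 4·13^3 − 36·13^2 = 2704).
min ATC = 2704/13 + 191 − 36·13 + 2·13^2 = €269. That is the break-even price.
For €29 ≤ P < €269 the firm produces at a loss; below €29 it shuts down.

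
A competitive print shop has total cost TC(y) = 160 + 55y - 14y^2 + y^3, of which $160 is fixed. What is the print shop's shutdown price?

$6 per unit

Short-run supply begins at min AVC. From VC = 55y - 14y^2 + y^3, AVC = 55 - 14y + y^2.
At the minimum of AVC, MC = AVC. MC = 55 - 28y + 3y^2; setting MC = AVC gives 2y^2 - 14y = 0, so y = 7. min AVC = 6.
The firm shuts down for any P below $6.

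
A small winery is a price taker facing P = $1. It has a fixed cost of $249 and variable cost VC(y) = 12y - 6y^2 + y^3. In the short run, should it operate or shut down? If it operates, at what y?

Strip out fixed cost: VC = 12y - 6y^2 + y^3. Then AVC = 12 - 6y + y^2 and MC = 12 - 12y + 3y^2.
AVC is minimized where dAVC/dy = -6 + 2y = 0, at y = 3; min AVC = 12 - 6·3 + 3^2 = $3.
With P < min AVC ($1 < $3), every unit sold adds to the loss.
Shutting down limits the loss to fixed cost, $249.

Shut down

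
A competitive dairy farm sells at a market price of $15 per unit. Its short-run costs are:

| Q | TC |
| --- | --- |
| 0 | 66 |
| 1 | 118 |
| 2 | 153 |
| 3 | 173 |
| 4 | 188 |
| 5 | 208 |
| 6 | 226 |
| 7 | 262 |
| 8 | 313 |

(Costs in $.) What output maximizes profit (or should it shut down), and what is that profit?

Profit at each row (π = 15Q − TC): Q=0: -66; Q=1: -103; Q=2: -123; Q=3: -128; Q=4: -128; Q=5: -133; Q=6: -136; Q=7: -157; Q=8: -193.
Profit is highest at Q = 0. Equivalently, the lowest AVC in the table is 160/6 ≈ $26.67 at Q = 6, and P = $15 falls below it — price never covers variable cost, so the firm shuts down and loses only its fixed cost.

Q = 0 (shut down); profit = -$66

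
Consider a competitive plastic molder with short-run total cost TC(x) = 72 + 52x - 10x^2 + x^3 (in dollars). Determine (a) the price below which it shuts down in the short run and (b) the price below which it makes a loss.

Shutdown price = $27; break-even price = $40

Shutdown price = min AVC. AVC = 52 - 10x + x^2, with vertex at x = 5 and minimum $27.
ATC = 72/x + 52 - 10x + x^2. Setting dATC/dx = −72/x^2 − 10 + 2x = 0 gives x = 6 (since 2·6^3 − 10·6^2 = 72).
min ATC = 72/6 + 52 − 10·6 + 6^2 = $40. That is the break-even price.
Between these two prices the firm operates at a loss; above $40 it earns a profit.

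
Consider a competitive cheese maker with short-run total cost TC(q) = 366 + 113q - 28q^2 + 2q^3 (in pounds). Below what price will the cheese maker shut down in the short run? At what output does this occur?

£15 per unit, at q = 7

Short-run supply begins at min AVC. From VC = 113q - 28q^2 + 2q^3, AVC = 113 - 28q + 2q^2.
At the minimum of AVC, MC = AVC. MC = 113 - 56q + 6q^2; setting MC = AVC gives 4q^2 - 28q = 0, so q = 7. min AVC = 15.
The firm shuts down for any P below £15.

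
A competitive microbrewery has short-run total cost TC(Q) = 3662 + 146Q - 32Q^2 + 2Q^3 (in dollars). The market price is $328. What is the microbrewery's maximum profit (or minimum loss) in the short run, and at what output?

Profit = -$282 at Q = 13

AVC = 146 - 32Q + 2Q^2 has its minimum $18 at Q = 8; price $328 clears that bar, so the firm operates.
MC = 146 - 64Q + 6Q^2. Setting P = MC and taking the root on the rising branch gives Q* = 13.
TR = 328·13 = 4264. TC = 3662 + 884 = 4546. Profit = 4264 − 4546 = -$282.
That loss of $282 beats the $3662 the firm would lose by shutting down; producing recovers $3380 of fixed cost.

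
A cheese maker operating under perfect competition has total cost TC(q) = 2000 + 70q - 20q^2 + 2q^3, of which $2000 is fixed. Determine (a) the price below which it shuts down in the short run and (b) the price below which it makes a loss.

Shutdown price = $20; break-even price = $270

Shutdown price = min AVC. AVC = 70 - 20q + 2q^2, with vertex at q = 5 and minimum $20.
ATC = 2000/q + 70 - 20q + 2q^2. Setting dATC/dq = −2000/q^2 − 20 + 4q = 0 gives q = 10 (since 4·10^3 − 20·10^2 = 2000).
min ATC = 2000/10 + 70 − 20·10 + 2·10^2 = $270. That is the break-even price.
Between these two prices the firm operates at a loss; above $270 it earns a profit.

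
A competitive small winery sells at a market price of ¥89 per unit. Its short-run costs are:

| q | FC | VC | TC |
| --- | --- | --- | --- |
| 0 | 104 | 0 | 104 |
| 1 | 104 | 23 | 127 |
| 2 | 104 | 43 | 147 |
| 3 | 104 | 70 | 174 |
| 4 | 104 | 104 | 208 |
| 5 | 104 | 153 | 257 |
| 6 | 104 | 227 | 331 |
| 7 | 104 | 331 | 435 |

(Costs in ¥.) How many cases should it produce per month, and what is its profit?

q = 6; profit = ¥203

Profit at each row (π = 89q − TC): q=0: -104; q=1: -38; q=2: 31; q=3: 93; q=4: 148; q=5: 188; q=6: 203; q=7: 188.
Profit is maximized at q = 6. AVC there is 227/6 = ¥37.83 ≤ P, so producing beats shutting down (which would give -¥104).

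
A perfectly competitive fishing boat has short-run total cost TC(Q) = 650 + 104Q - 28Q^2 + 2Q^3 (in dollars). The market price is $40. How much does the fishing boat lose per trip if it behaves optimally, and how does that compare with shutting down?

AVC = 104 - 28Q + 2Q^2; min AVC = $6 at Q = 7. Since P = $40 ≥ min AVC, the firm produces.
With MC = 104 - 56Q + 6Q^2, P = MC on the upward-sloping part at Q* = 8.
TR = 40·8 = 320. TC = 650 + 64 = 714. Profit = 320 − 714 = -$394.
By producing, the firm covers all variable cost plus $256 of fixed cost; shutting down would lose the full $650.

Profit = -$394 at Q = 8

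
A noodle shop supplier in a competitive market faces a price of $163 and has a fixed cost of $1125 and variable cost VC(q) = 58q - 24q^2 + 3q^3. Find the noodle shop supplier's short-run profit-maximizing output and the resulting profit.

Profit = -$243 at q = 7

AVC = 58 - 24q + 3q^2; min AVC = $10 at q = 4. Since P = $163 ≥ min AVC, the firm produces.
With MC = 58 - 48q + 9q^2, P = MC on the upward-sloping part at q* = 7.
TR = 163·7 = 1141. TC = 1125 + 259 = 1384. Profit = 1141 − 1384 = -$243.
That loss of $243 beats the $1125 the firm would lose by shutting down; producing recovers $882 of fixed cost.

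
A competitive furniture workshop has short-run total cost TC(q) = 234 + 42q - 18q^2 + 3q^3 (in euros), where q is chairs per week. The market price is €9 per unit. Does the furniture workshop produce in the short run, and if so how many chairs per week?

Shut down

From TC, MC = TC'(q) = 42 - 36q + 9q^2 and AVC = VC/q = 42 - 18q + 3q^2.
AVC hits its minimum where MC = AVC, at q = 3, giving min AVC = 42 - 18·3 + 3·3^2 = €15.
P = €9 lies below min AVC = €15; no output level covers variable cost.
Best response: produce nothing and absorb the €234 fixed cost.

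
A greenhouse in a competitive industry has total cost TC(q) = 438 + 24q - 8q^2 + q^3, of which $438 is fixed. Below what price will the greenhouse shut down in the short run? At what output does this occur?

$8 per unit, at q = 4

Short-run supply begins at min AVC. From VC = 24q - 8q^2 + q^3, AVC = 24 - 8q + q^2.
At the minimum of AVC, MC = AVC. MC = 24 - 16q + 3q^2; setting MC = AVC gives 2q^2 - 8q = 0, so q = 4. min AVC = 8.
For P < $8 the firm produces nothing.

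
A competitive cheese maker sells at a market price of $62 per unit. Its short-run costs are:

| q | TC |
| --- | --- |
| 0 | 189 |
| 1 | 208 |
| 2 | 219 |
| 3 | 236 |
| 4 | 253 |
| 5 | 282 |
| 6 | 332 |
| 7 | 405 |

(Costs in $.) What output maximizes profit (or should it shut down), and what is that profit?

Profit at each row (π = 62q − TC): q=0: -189; q=1: -146; q=2: -95; q=3: -50; q=4: -5; q=5: 28; q=6: 40; q=7: 29.
Profit is maximized at q = 6. AVC there is 143/6 = $23.83 ≤ P, so producing beats shutting down (which would give -$189).

q = 6; profit = $40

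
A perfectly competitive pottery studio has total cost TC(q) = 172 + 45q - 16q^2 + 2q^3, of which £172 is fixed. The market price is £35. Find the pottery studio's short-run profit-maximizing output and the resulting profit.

Profit = -£72 at q = 5

AVC = 45 - 16q + 2q^2; min AVC = £13 at q = 4. Since P = £35 ≥ min AVC, the firm produces.
MC = 45 - 32q + 6q^2. Setting P = MC and taking the root on the rising branch gives q* = 5.
TR = 35·5 = 175. TC = 172 + 75 = 247. Profit = 175 − 247 = -£72.
Shutting down would mean losing the fixed cost of £172, so operating at a loss of £72 is better by £100.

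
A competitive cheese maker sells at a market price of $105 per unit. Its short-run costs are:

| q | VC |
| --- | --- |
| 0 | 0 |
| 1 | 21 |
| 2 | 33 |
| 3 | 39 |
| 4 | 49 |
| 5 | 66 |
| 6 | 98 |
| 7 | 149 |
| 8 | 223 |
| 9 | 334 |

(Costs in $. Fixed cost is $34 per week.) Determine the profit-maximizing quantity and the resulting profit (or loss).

Compute π = P·q − TC at each output: q=0: -34; q=1: 50; q=2: 143; q=3: 242; q=4: 337; q=5: 425; q=6: 498; q=7: 552; q=8: 583; q=9: 577.
Profit is maximized at q = 8. AVC there is 223/8 = $27.88 ≤ P, so producing beats shutting down (which would give -$34).

q = 8; profit = $583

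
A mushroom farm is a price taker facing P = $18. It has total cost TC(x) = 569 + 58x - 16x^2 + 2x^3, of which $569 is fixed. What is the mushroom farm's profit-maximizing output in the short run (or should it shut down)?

Variable cost is VC = 58x - 16x^2 + 2x^3, so AVC = VC/x = 58 - 16x + 2x^2 and MC = dTC/dx = 58 - 32x + 6x^2.
AVC hits its minimum where MC = AVC, at x = 4, giving min AVC = 58 - 16·4 + 2·4^2 = $26.
Since P = $18 < min AVC = $26, price fails to cover variable cost at any output.
Best response: produce nothing and absorb the $569 fixed cost.

Shut down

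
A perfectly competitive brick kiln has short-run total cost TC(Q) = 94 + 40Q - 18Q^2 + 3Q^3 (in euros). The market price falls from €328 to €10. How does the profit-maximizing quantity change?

AVC = 40 - 18Q + 3Q^2, minimized at Q = 3 where min AVC = €13. MC = 40 - 36Q + 9Q^2.
With P = €328 above the shutdown price, P = MC gives Q = 8.
At P = €10 < min AVC = €13, price no longer covers variable cost at any output, so the firm shuts down: Q = 0.

Output falls from 8 to 0 (the firm shuts down)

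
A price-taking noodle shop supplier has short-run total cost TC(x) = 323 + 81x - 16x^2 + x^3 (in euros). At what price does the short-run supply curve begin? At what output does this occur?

€17 per unit, at x = 8

The firm shuts down when price falls below the minimum of average variable cost. AVC = VC/x = 81 - 16x + x^2.
At the minimum of AVC, MC = AVC. MC = 81 - 32x + 3x^2; setting MC = AVC gives 2x^2 - 16x = 0, so x = 8. min AVC = 17.
The firm shuts down for any P below €17.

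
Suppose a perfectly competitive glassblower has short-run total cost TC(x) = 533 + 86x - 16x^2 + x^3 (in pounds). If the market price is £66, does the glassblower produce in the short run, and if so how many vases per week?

Produce at x = 10

Variable cost is VC = 86x - 16x^2 + x^3, so AVC = VC/x = 86 - 16x + x^2 and MC = dTC/dx = 86 - 32x + 3x^2.
AVC is minimized where dAVC/dx = -16 + 2x = 0, at x = 8; min AVC = 86 - 16·8 + 8^2 = £22.
P = £66 exceeds min AVC = £22, so the firm stays open.
P = MC gives 20 - 32x + 3x^2 = 0, with roots 2/3 and 10. Take the larger (rising MC): x* = 10.
Check: AVC at x = 10 is £26 ≤ P, so revenue covers variable cost.
Profit = P·x − TC = 66·10 − 793 = -£133, a loss, but smaller than the £533 fixed cost the firm would lose by shutting down.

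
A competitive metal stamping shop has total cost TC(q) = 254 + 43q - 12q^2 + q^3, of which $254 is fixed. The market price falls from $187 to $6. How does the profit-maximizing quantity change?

Output falls from 12 to 0 (the firm shuts down)

MC = 43 - 24q + 3q^2; the shutdown threshold is min AVC = $7 (at q = 6).
With P = $187 above the shutdown price, P = MC gives q = 12.
At P = $6 < min AVC = $7, price no longer covers variable cost at any output, so the firm shuts down: q = 0.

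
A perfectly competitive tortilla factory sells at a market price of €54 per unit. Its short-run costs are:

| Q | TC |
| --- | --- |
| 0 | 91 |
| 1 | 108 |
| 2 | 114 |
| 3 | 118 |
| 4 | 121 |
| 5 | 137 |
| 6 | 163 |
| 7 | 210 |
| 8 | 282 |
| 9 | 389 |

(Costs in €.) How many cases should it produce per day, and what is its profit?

Q = 7; profit = €168

Tabulate TR − TC: Q=0: -91; Q=1: -54; Q=2: -6; Q=3: 44; Q=4: 95; Q=5: 133; Q=6: 161; Q=7: 168; Q=8: 150; Q=9: 97.
Profit is maximized at Q = 7. AVC there is 119/7 = €17 ≤ P, so producing beats shutting down (which would give -€91).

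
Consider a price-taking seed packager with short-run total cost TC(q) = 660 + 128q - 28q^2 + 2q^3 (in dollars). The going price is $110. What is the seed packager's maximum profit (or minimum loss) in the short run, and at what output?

Profit = -$12 at q = 9

AVC = 128 - 28q + 2q^2 has its minimum $30 at q = 7; price $110 clears that bar, so the firm operates.
MC = 128 - 56q + 6q^2. Setting P = MC and taking the root on the rising branch gives q* = 9.
TR = 110·9 = 990. TC = 660 + 342 = 1002. Profit = 990 − 1002 = -$12.
By producing, the firm covers all variable cost plus $648 of fixed cost; shutting down would lose the full $660.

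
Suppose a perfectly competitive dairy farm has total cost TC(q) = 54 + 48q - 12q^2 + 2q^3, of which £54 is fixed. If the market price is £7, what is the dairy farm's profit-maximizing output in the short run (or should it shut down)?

Shut down

From TC, MC = TC'(q) = 48 - 24q + 6q^2 and AVC = VC/q = 48 - 12q + 2q^2.
AVC hits its minimum where MC = AVC, at q = 3, giving min AVC = 48 - 12·3 + 2·3^2 = £30.
P = £7 lies below min AVC = £30; no output level covers variable cost.
The firm minimizes its loss by shutting down and losing only its fixed cost of £54.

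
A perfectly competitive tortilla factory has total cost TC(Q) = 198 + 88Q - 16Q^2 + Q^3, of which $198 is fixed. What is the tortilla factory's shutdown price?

Short-run supply begins at min AVC. From VC = 88Q - 16Q^2 + Q^3, AVC = 88 - 16Q + Q^2.
dAVC/dQ = -16 + 2Q = 0 gives Q = 8. min AVC = 88 - 16·8 + 8^2 = 24.
The firm shuts down for any P below $24.

$24 per unit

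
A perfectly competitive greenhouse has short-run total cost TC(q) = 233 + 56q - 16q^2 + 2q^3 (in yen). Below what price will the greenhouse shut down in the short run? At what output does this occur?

¥24 per unit, at q = 4

Short-run supply begins at min AVC. From VC = 56q - 16q^2 + 2q^3, AVC = 56 - 16q + 2q^2.
dAVC/dq = -16 + 4q = 0 gives q = 4. min AVC = 56 - 16·4 + 2·4^2 = 24.
The firm shuts down for any P below ¥24.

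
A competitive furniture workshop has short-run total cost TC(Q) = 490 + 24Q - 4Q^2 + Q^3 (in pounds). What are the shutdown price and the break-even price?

AVC = 24 - 4Q + Q^2; minimized at Q = 2, giving min AVC = £20. That is the shutdown price.
ATC = 490/Q + 24 - 4Q + Q^2. Setting dATC/dQ = −490/Q^2 − 4 + 2Q = 0 gives Q = 7 (since 2·7^3 − 4·7^2 = 490).
min ATC = 490/7 + 24 − 4·7 + 7^2 = £115. That is the break-even price.
For £20 ≤ P < £115 the firm produces at a loss; below £20 it shuts down.

Shutdown price = £20; break-even price = £115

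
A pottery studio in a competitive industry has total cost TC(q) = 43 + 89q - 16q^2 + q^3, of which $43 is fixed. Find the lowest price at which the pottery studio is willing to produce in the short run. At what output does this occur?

Short-run supply begins at min AVC. From VC = 89q - 16q^2 + q^3, AVC = 89 - 16q + q^2.
dAVC/dq = -16 + 2q = 0 gives q = 8. min AVC = 89 - 16·8 + 8^2 = 25.
The firm shuts down for any P below $25.

$25 per unit, at q = 8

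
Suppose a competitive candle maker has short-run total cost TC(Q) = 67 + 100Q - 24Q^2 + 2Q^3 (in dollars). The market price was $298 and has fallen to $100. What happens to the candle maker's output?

AVC = 100 - 24Q + 2Q^2, minimized at Q = 6 where min AVC = $28. MC = 100 - 48Q + 6Q^2.
At P = $298 ≥ min AVC, set P = MC on the rising branch: Q = 11.
At P = $100 ≥ min AVC, set P = MC: Q = 8. The firm stays open but cuts output.

Output falls from 11 to 8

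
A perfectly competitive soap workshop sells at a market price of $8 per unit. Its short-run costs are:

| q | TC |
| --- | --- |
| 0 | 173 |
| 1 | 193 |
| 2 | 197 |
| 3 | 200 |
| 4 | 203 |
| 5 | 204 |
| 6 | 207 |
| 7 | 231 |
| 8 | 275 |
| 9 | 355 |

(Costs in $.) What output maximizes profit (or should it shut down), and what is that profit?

q = 6; profit = -$159

Tabulate TR − TC: q=0: -173; q=1: -185; q=2: -181; q=3: -176; q=4: -171; q=5: -164; q=6: -159; q=7: -175; q=8: -211; q=9: -283.
Profit is maximized at q = 6. AVC there is 34/6 = $5.67 ≤ P, so producing beats shutting down (which would give -$173).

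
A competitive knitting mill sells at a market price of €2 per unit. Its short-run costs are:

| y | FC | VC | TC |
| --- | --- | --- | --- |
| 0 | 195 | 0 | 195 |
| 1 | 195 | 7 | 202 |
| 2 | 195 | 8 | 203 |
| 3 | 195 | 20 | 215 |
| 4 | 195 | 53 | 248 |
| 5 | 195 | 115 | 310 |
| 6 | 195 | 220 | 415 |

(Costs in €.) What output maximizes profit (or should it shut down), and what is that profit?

Tabulate TR − TC: y=0: -195; y=1: -200; y=2: -199; y=3: -209; y=4: -240; y=5: -300; y=6: -403.
Profit is highest at y = 0. Equivalently, the lowest AVC in the table is 8/2 ≈ €4 at y = 2, and P = €2 falls below it — price never covers variable cost, so the firm shuts down and loses only its fixed cost.

y = 0 (shut down); profit = -€195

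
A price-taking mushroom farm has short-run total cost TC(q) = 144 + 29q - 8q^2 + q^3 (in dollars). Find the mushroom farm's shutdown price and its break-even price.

Shutdown price = $13; break-even price = $41

Shutdown price = min AVC. AVC = 29 - 8q + q^2, with vertex at q = 4 and minimum $13.
ATC = 144/q + 29 - 8q + q^2. Setting dATC/dq = −144/q^2 − 8 + 2q = 0 gives q = 6 (since 2·6^3 − 8·6^2 = 144).
min ATC = 144/6 + 29 − 8·6 + 6^2 = $41. That is the break-even price.
Between these two prices the firm operates at a loss; above $41 it earns a profit.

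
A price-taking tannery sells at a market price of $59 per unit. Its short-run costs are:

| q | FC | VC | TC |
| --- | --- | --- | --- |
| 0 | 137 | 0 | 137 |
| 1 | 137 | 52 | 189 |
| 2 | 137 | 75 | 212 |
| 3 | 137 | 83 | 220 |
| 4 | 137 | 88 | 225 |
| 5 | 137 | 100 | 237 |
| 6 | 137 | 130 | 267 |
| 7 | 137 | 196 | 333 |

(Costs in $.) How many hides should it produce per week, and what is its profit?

Tabulate TR − TC: q=0: -137; q=1: -130; q=2: -94; q=3: -43; q=4: 11; q=5: 58; q=6: 87; q=7: 80.
Profit is maximized at q = 6. AVC there is 130/6 = $21.67 ≤ P, so producing beats shutting down (which would give -$137).

q = 6; profit = $87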